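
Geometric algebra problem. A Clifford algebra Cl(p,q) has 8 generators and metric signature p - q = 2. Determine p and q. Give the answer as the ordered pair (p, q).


We need p + q = 8 and p - q = 2.
Adding: 2p = 8 + 2 = 10, so p = 5.
Then q = 8 - 5 = 3.
(p, q) = (5, 3)


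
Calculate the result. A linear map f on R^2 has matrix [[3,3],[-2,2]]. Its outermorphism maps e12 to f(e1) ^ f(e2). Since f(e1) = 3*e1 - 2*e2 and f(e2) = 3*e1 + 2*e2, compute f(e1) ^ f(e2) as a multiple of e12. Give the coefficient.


The outermorphism of a linear map f sends e1^e2 to f(e1)^f(e2).
f(e1) = 3*e1 - 2*e2
f(e2) = 3*e1 + 2*e2
f(e1) ^ f(e2) = (3*e1 - 2*e2) ^ (3*e1 + 2*e2)
= 3*2*e12 + (-2)*3*e21
= (6 - (-6))*e12
= 12*e12
Coefficient = 12


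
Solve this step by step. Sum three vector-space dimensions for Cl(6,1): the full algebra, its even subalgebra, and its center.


n = 6 + 1 = 7
Total dim = 2^7 = 128
Even subalgebra dim = 2^6 = 64
n is odd, so center dim = 2
Sum = 128 + 64 + 2 = 194


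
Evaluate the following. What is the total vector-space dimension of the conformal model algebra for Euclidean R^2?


The conformal model of R^2 uses Cl(3,1): the 2 Euclidean generators plus two extra orthogonal generators e+ (e+^2 = +1) and e- (e-^2 = -1), from which the null vectors e0, einf are built.
Number of generators m = 2 + 2 = 4.
dim Cl(p,q) = 2^m = 2^4 = 16


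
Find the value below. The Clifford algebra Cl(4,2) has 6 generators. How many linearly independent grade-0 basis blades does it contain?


Number of grade-k basis blades in Cl(p,q) with n = p + q is C(n, k).
n = 4 + 2 = 6
C(6, 0) = 6! / (0! * 6!)
= 720 / (1 * 720)
= 1


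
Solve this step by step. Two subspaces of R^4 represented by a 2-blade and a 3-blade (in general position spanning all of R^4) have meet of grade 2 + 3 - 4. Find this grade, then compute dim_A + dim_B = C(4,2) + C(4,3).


Meet grade = grade(A) + grade(B) - n
= 2 + 3 - 4 = 1
C(4,2) = 6
C(4,3) = 4
dim_A + dim_B = 6 + 4 = 10


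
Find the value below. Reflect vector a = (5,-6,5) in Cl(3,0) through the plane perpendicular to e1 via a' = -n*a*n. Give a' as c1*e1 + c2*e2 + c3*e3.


Reflection formula: a' = -n*a*n, with n = e1 (unit vector, n^2 = 1).
For reflection through hyperplane perp to e1:
The component along e1 flips sign, others stay.
a = (5, -6, 5)
a' = (-5, -6, 5)
a' = -5*e1 - 6*e2 + 5*e3


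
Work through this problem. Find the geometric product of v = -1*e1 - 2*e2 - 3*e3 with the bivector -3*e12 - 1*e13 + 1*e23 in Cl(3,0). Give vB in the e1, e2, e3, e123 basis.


vB has grade-1 (vector) and grade-3 (trivector) parts: vB = (v _| B) + (v ^ B).
Vector part <vB>_1:
  e1: -v2*b12 - v3*b13 = -(-2)*(-3) - (-3)*(-1) = -9
  e2: v1*b12 - v3*b23 = (-1)*(-3) - (-3)*(1) = 6
  e3: v1*b13 + v2*b23 = (-1)*(-1) + (-2)*(1) = -1
Trivector part <vB>_3:
  e123: v1*b23 - v2*b13 + v3*b12 = (-1)*(1) - (-2)*(-1) + (-3)*(-3) = 6
vB = -9*e1 + 6*e2 - 1*e3 + 6*e123


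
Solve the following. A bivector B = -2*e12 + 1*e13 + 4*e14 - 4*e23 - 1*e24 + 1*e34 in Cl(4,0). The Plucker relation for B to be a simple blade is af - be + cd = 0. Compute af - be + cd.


Plucker relation: af - be + cd
a*f = (-2)*1 = -2
b*e = 1*(-1) = -1
c*d = 4*(-4) = -16
af - be + cd = -2 - (-1) + (-16)
= -17


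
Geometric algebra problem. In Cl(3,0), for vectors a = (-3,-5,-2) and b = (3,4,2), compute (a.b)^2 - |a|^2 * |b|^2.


a . b = (-3)*3 + (-5)*4 + (-2)*2
= -9 + (-20) + (-4) = -33
|a|^2 = (-3)^2 + (-5)^2 + (-2)^2 = 38
|b|^2 = 3^2 + 4^2 + 2^2 = 29
(a.b)^2 = (-33)^2 = 1089
|a|^2 * |b|^2 = 38 * 29 = 1102
Result = 1089 - 1102 = -13


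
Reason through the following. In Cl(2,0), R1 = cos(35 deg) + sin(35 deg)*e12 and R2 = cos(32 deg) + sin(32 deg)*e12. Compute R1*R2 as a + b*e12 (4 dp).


Same-plane rotors commute and their half-angles add:
R1*R2 = cos(a1 + a2) + sin(a1 + a2)*e12.
a1 + a2 = 35 + 32 = 67 deg
cos(67 deg) = 0.3907
sin(67 deg) = 0.9205
R1*R2 = 0.3907 + 0.9205*e12


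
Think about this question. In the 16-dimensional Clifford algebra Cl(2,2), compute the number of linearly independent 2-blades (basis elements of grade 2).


Number of grade-k basis blades in Cl(p,q) with n = p + q is C(n, k).
n = 2 + 2 = 4
C(4, 2) = 4! / (2! * 2!)
= 24 / (2 * 2)
= 6


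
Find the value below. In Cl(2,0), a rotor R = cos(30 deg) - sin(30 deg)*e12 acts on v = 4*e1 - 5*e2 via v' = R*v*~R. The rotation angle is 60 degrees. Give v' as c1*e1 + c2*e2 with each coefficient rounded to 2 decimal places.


Rotor R = cos(30deg) - sin(30deg)*e12
Rotation angle theta = 2 * 30 = 60 degrees
v' = R*v*~R rotates v by theta.
cos(60deg) = 0.5000, sin(60deg) = 0.8660
v'_1 = 4*cos(60deg) - (-5)*sin(60deg)
= 4*0.5000 - (-5)*0.8660
= 6.33
v'_2 = 4*sin(60deg) + (-5)*cos(60deg)
= 4*0.8660 + (-5)*0.5000
= 0.96
v' = 6.33*e1 + 0.96*e2


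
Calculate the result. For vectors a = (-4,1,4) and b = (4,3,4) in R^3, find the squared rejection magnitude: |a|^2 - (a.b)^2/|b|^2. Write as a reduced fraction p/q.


|a|^2 = (-4)^2 + 1^2 + 4^2 = 33
|b|^2 = 4^2 + 3^2 + 4^2 = 41
a . b = (-4)*4 + 1*3 + 4*4 = 3
(a.b)^2 = 3^2 = 9
|rej|^2 = 33 - 9/41
= (1353 - 9)/41
= 1344/41
In lowest terms: 1344/41


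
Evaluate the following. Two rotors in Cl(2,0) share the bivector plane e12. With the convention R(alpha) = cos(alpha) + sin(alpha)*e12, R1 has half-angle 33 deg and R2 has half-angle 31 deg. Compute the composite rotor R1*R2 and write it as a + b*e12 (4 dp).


Same-plane rotors commute and their half-angles add:
R1*R2 = cos(a1 + a2) + sin(a1 + a2)*e12.
a1 + a2 = 33 + 31 = 64 deg
cos(64 deg) = 0.4384
sin(64 deg) = 0.8988
R1*R2 = 0.4384 + 0.8988*e12


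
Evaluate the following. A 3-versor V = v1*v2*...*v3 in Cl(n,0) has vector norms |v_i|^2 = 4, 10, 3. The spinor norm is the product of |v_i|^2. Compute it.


Spinor norm N(V) = |v1|^2 * |v2|^2 * ... * |v3|^2
= 4 * 10 * 3
Running product: 4, 40, 120
N(V) = 120


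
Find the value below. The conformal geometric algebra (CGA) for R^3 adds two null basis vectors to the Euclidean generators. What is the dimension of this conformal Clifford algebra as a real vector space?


The conformal model of R^3 uses Cl(4,1): the 3 Euclidean generators plus two extra orthogonal generators e+ (e+^2 = +1) and e- (e-^2 = -1), from which the null vectors e0, einf are built.
Number of generators m = 3 + 2 = 5.
dim Cl(p,q) = 2^m = 2^5 = 32


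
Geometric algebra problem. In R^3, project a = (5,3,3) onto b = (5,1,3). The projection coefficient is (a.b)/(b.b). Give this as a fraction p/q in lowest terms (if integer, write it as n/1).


Projection coefficient = (a . b) / (b . b)
a . b = 5*5 + 3*1 + 3*3
= 25 + 3 + 9 = 37
b . b = 5^2 + 1^2 + 3^2
= 25 + 1 + 9 = 35
Coefficient = 37/35
In lowest terms: 37/35


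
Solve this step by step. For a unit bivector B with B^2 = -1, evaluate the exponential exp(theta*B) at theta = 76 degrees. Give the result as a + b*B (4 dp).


For a unit bivector B with B^2 = -1, the exponential series gives
e^(theta*B) = cos(theta) + sin(theta)*B (the GA analogue of Euler's formula).
theta = 76 degrees = 1.32645 rad
cos(76 deg) = 0.2419
sin(76 deg) = 0.9703
exp(theta*B) = 0.2419 + 0.9703*B


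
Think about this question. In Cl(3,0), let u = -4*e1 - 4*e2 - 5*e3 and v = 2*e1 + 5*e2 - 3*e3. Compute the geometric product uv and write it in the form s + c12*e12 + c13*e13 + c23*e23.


In Cl(3,0): e_i^2 = 1, e_ie_j = -e_je_i for i != j.
Scalar part = u . v = (-4)*2 + (-4)*5 + (-5)*(-3)
= -8 + (-20) + 15 = -13
e12 coeff = (-4)*5 - (-4)*2 = -20 - (-8) = -12
e13 coeff = (-4)*(-3) - (-5)*2 = 12 - (-10) = 22
e23 coeff = (-4)*(-3) - (-5)*5 = 12 - (-25) = 37
uv = -13 - 12*e12 + 22*e13 + 37*e23


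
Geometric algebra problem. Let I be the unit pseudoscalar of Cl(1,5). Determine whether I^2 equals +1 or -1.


The pseudoscalar I = e1...e_n (product of all n generators) of Cl(p,q) satisfies I^2 = (-1)^(q + n(n-1)/2).
p = 1, q = 5, n = p + q = 6
n(n-1)/2 = 6 * 5 / 2 = 15
Exponent = q + n(n-1)/2 = 5 + 15 = 20
I^2 = (-1)^20 = +1


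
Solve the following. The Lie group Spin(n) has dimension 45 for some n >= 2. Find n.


dim Spin(n) = dim so(n) = n(n-1)/2.
Solve n(n-1)/2 = 45, i.e. n^2 - n - 90 = 0.
Discriminant = 1 + 8*45 = 361
n = (1 + sqrt(361))/2 = (1 + 19)/2 = 10


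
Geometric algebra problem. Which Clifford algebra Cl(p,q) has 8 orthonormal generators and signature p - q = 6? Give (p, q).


We need p + q = 8 and p - q = 6.
Adding: 2p = 8 + 6 = 14, so p = 7.
Then q = 8 - 7 = 1.
(p, q) = (7, 1)


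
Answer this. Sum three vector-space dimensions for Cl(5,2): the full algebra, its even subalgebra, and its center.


n = 5 + 2 = 7
Total dim = 2^7 = 128
Even subalgebra dim = 2^6 = 64
n is odd, so center dim = 2
Sum = 128 + 64 + 2 = 194


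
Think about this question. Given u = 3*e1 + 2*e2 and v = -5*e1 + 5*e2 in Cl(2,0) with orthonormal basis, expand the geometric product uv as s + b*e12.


Expand: (3*e1 + 2*e2)(-5*e1 + 5*e2)
= 3*(-5)*e1e1 + 3*5*e1e2 + 2*(-5)*e2e1 + 2*5*e2e2
Using e1^2 = e2^2 = 1, e2e1 = -e1e2:
Scalar part s = 3*(-5) + 2*5 = -15 + 10 = -5
Bivector part b = 3*5 - 2*(-5) = 15 - (-10) = 25
uv = -5 + 25*e12


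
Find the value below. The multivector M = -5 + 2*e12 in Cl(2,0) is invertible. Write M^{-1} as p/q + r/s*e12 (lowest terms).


M = -5 + 2*e12, where e12^2 = -1.
Since M commutes with its reverse ~M = a - b*e12, M * ~M = a^2 - b^2*e12^2 = a^2 + b^2.
So M^{-1} = ~M / (a^2 + b^2) = (a - b*e12)/(a^2 + b^2).
a^2 + b^2 = 25 + 4 = 29
Scalar part = -5/29 = -5/29
Bivector coeff = -2/29 = -2/29
M^{-1} = -5/29 - 2/29*e12


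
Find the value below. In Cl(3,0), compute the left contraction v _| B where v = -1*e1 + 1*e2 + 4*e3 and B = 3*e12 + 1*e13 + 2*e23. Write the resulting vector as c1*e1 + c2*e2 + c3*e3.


Left contraction v _| B = <vB>_1 (grade-1 part of the geometric product vB).
Using e1_|e12 = e2, e2_|e12 = -e1, e1_|e13 = e3, e3_|e13 = -e1, e2_|e23 = e3, e3_|e23 = -e2:
e1 coeff: -v2*b12 - v3*b13 = -(1)*(3) - (4)*(1) = -7
e2 coeff: v1*b12 - v3*b23 = (-1)*(3) - (4)*(2) = -11
e3 coeff: v1*b13 + v2*b23 = (-1)*(1) + (1)*(2) = 1
v _| B = -7*e1 - 11*e2 + 1*e3


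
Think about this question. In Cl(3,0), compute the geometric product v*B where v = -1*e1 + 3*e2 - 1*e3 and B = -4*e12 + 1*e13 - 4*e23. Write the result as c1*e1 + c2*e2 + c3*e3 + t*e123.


vB has grade-1 (vector) and grade-3 (trivector) parts: vB = (v _| B) + (v ^ B).
Vector part <vB>_1:
  e1: -v2*b12 - v3*b13 = -(3)*(-4) - (-1)*(1) = 13
  e2: v1*b12 - v3*b23 = (-1)*(-4) - (-1)*(-4) = 0
  e3: v1*b13 + v2*b23 = (-1)*(1) + (3)*(-4) = -13
Trivector part <vB>_3:
  e123: v1*b23 - v2*b13 + v3*b12 = (-1)*(-4) - (3)*(1) + (-1)*(-4) = 5
vB = 13*e1 + 0*e2 - 13*e3 + 5*e123


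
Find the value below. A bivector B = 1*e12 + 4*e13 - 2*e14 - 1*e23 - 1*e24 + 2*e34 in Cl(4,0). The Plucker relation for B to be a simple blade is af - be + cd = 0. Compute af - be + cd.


Plucker relation: af - be + cd
a*f = 1*2 = 2
b*e = 4*(-1) = -4
c*d = (-2)*(-1) = 2
af - be + cd = 2 - (-4) + 2
= 8


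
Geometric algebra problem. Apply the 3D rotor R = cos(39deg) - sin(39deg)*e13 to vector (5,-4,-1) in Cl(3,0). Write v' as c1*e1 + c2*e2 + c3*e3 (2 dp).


Rotor R = cos(39deg) - sin(39deg)*e13
Rotation angle theta = 2 * 39 = 78 degrees in the e13 plane (e1 -> e3).
The component perpendicular to the plane (e2) is invariant: v'_2 = v2 = -4.00
cos(78deg) = 0.2079, sin(78deg) = 0.9781
v'_1 = v1*cos(theta) - v3*sin(theta) = 5*0.2079 - (-1)*0.9781 = 2.02
v'_3 = v1*sin(theta) + v3*cos(theta) = 5*0.9781 + (-1)*0.2079 = 4.68
v' = 2.02*e1 - 4.00*e2 + 4.68*e3


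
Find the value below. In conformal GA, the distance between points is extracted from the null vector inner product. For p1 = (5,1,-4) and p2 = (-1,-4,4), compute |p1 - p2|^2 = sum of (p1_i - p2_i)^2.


p1 - p2 = (6, 5, -8)
|p1 - p2|^2 = 6^2 + 5^2 + (-8)^2
= 36 + 25 + 64
= 125


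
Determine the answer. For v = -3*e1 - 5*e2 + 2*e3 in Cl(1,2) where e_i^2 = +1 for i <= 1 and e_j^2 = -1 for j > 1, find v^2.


v^2 = sum of c_i^2 * e_i^2
Positive signature terms (e_i^2 = +1): (-3)^2 = 9
Negative signature terms (e_j^2 = -1): (-5)^2 + 2^2 = 29
v^2 = 9 - 29 = -20


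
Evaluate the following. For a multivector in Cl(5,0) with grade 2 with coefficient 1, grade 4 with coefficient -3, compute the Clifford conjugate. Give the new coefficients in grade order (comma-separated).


Clifford conjugate sign for grade k: (-1)^(k(k+1)/2)
Grade 2: (-1)^(2*3/2) = (-1)^3 = -1, coeff 1 -> -1
Grade 4: (-1)^(4*5/2) = (-1)^10 = 1, coeff -3 -> -3
Conjugated coefficients: -1, -3


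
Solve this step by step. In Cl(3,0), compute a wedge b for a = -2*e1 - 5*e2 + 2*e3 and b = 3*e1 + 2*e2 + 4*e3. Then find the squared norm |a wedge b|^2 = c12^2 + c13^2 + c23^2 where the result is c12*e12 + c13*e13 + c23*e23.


a wedge b = (a1*b2 - a2*b1)*e12 + (a1*b3 - a3*b1)*e13 + (a2*b3 - a3*b2)*e23
e12 coeff: (-2)*2 - (-5)*3 = -4 - (-15) = 11
e13 coeff: (-2)*4 - 2*3 = -8 - 6 = -14
e23 coeff: (-5)*4 - 2*2 = -20 - 4 = -24
|a wedge b|^2 = 11^2 + (-14)^2 + (-24)^2
= 121 + 196 + 576
= 893


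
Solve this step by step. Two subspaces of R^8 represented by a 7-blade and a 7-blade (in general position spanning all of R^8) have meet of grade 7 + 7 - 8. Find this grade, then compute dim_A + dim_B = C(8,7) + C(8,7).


Meet grade = grade(A) + grade(B) - n
= 7 + 7 - 8 = 6
C(8,7) = 8
C(8,7) = 8
dim_A + dim_B = 8 + 8 = 16


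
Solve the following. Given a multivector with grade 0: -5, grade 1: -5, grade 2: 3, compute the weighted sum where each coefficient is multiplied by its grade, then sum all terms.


Grade-weighted sum = sum of grade_k * coefficient_k
0*(-5) = 0
1*(-5) = -5
2*3 = 6
Total = 0 + (-5) + 6 = 1


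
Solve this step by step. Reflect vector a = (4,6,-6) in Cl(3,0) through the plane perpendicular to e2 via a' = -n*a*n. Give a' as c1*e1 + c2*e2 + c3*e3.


Reflection formula: a' = -n*a*n, with n = e2 (unit vector, n^2 = 1).
For reflection through hyperplane perp to e2:
The component along e2 flips sign, others stay.
a = (4, 6, -6)
a' = (4, -6, -6)
a' = 4*e1 - 6*e2 - 6*e3


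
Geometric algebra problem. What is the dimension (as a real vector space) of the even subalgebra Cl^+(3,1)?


Even subalgebra dimension = 2^(n-1)
n = 3 + 1 = 4
2^(4 - 1) = 2^3 = 8
Verification: sum of C(4,k) for even k = 1 + 6 + 1 = 8
Result = 8


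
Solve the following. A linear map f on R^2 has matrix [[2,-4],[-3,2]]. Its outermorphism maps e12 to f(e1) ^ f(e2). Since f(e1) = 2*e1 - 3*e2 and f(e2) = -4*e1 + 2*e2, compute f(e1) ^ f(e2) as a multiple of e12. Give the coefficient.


The outermorphism of a linear map f sends e1^e2 to f(e1)^f(e2).
f(e1) = 2*e1 - 3*e2
f(e2) = -4*e1 + 2*e2
f(e1) ^ f(e2) = (2*e1 - 3*e2) ^ (-4*e1 + 2*e2)
= 2*2*e12 + (-3)*(-4)*e21
= (4 - 12)*e12
= -8*e12
Coefficient = -8


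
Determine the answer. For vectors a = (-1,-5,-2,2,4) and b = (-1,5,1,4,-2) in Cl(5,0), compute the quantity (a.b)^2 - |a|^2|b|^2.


a . b = (-1)*(-1) + (-5)*5 + (-2)*1 + 2*4 + 4*(-2)
= 1 + (-25) + (-2) + 8 + (-8) = -26
|a|^2 = (-1)^2 + (-5)^2 + (-2)^2 + 2^2 + 4^2 = 50
|b|^2 = (-1)^2 + 5^2 + 1^2 + 4^2 + (-2)^2 = 47
(a.b)^2 = (-26)^2 = 676
|a|^2 * |b|^2 = 50 * 47 = 2350
Result = 676 - 2350 = -1674


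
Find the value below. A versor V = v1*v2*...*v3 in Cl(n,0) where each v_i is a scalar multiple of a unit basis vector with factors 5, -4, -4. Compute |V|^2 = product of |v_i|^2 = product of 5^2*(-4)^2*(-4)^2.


Each vector v_i has |v_i|^2 = s_i^2
Squared scales: 5^2 = 25, (-4)^2 = 16, (-4)^2 = 16
|V|^2 = 25 * 16 * 16
= 6400


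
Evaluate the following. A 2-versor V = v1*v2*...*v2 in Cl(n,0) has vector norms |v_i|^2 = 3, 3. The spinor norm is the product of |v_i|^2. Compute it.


Spinor norm N(V) = |v1|^2 * |v2|^2 * ... * |v2|^2
= 3 * 3
Running product: 3, 9
N(V) = 9


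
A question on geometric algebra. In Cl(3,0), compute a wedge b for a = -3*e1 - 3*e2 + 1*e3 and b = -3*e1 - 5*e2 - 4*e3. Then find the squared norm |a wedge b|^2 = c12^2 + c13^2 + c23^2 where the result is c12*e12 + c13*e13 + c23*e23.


a wedge b = (a1*b2 - a2*b1)*e12 + (a1*b3 - a3*b1)*e13 + (a2*b3 - a3*b2)*e23
e12 coeff: (-3)*(-5) - (-3)*(-3) = 15 - 9 = 6
e13 coeff: (-3)*(-4) - 1*(-3) = 12 - (-3) = 15
e23 coeff: (-3)*(-4) - 1*(-5) = 12 - (-5) = 17
|a wedge b|^2 = 6^2 + 15^2 + 17^2
= 36 + 225 + 289
= 550


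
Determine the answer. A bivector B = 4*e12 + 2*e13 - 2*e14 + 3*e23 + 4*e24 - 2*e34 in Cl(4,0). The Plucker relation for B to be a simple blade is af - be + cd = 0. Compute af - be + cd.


Plucker relation: af - be + cd
a*f = 4*(-2) = -8
b*e = 2*4 = 8
c*d = (-2)*3 = -6
af - be + cd = -8 - 8 + (-6)
= -22


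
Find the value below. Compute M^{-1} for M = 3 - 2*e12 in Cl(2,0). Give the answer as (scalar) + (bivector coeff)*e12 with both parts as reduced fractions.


M = 3 - 2*e12, where e12^2 = -1.
Since M commutes with its reverse ~M = a - b*e12, M * ~M = a^2 - b^2*e12^2 = a^2 + b^2.
So M^{-1} = ~M / (a^2 + b^2) = (a - b*e12)/(a^2 + b^2).
a^2 + b^2 = 9 + 4 = 13
Scalar part = 3/13 = 3/13
Bivector coeff = 2/13 = 2/13
M^{-1} = 3/13 + 2/13*e12


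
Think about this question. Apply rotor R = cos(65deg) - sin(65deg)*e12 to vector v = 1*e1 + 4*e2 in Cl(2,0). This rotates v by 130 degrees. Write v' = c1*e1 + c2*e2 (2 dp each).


Rotor R = cos(65deg) - sin(65deg)*e12
Rotation angle theta = 2 * 65 = 130 degrees
v' = R*v*~R rotates v by theta.
cos(130deg) = -0.6428, sin(130deg) = 0.7660
v'_1 = 1*cos(130deg) - 4*sin(130deg)
= 1*(-0.6428) - 4*0.7660
= -3.71
v'_2 = 1*sin(130deg) + 4*cos(130deg)
= 1*0.7660 + 4*(-0.6428)
= -1.81
v' = -3.71*e1 - 1.81*e2


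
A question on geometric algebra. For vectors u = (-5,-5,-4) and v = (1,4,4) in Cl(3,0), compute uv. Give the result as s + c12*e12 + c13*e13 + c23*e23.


In Cl(3,0): e_i^2 = 1, e_ie_j = -e_je_i for i != j.
Scalar part = u . v = (-5)*1 + (-5)*4 + (-4)*4
= -5 + (-20) + (-16) = -41
e12 coeff = (-5)*4 - (-5)*1 = -20 - (-5) = -15
e13 coeff = (-5)*4 - (-4)*1 = -20 - (-4) = -16
e23 coeff = (-5)*4 - (-4)*4 = -20 - (-16) = -4
uv = -41 - 15*e12 - 16*e13 - 4*e23


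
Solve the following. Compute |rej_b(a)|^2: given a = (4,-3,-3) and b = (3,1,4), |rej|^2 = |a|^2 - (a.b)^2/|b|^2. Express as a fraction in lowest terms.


|a|^2 = 4^2 + (-3)^2 + (-3)^2 = 34
|b|^2 = 3^2 + 1^2 + 4^2 = 26
a . b = 4*3 + (-3)*1 + (-3)*4 = -3
(a.b)^2 = (-3)^2 = 9
|rej|^2 = 34 - 9/26
= (884 - 9)/26
= 875/26
In lowest terms: 875/26


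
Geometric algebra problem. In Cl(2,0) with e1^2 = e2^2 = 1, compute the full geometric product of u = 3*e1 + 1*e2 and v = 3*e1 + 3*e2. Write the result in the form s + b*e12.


Expand: (3*e1 + 1*e2)(3*e1 + 3*e2)
= 3*3*e1e1 + 3*3*e1e2 + 1*3*e2e1 + 1*3*e2e2
Using e1^2 = e2^2 = 1, e2e1 = -e1e2:
Scalar part s = 3*3 + 1*3 = 9 + 3 = 12
Bivector part b = 3*3 - 1*3 = 9 - 3 = 6
uv = 12 + 6*e12


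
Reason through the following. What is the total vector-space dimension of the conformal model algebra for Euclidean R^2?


The conformal model of R^2 uses Cl(3,1): the 2 Euclidean generators plus two extra orthogonal generators e+ (e+^2 = +1) and e- (e-^2 = -1), from which the null vectors e0, einf are built.
Number of generators m = 2 + 2 = 4.
dim Cl(p,q) = 2^m = 2^4 = 16


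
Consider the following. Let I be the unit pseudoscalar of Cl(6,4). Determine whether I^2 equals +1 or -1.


The pseudoscalar I = e1...e_n (product of all n generators) of Cl(p,q) satisfies I^2 = (-1)^(q + n(n-1)/2).
p = 6, q = 4, n = p + q = 10
n(n-1)/2 = 10 * 9 / 2 = 45
Exponent = q + n(n-1)/2 = 4 + 45 = 49
I^2 = (-1)^49 = -1


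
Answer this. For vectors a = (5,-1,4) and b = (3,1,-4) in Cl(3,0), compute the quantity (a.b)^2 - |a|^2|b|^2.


a . b = 5*3 + (-1)*1 + 4*(-4)
= 15 + (-1) + (-16) = -2
|a|^2 = 5^2 + (-1)^2 + 4^2 = 42
|b|^2 = 3^2 + 1^2 + (-4)^2 = 26
(a.b)^2 = (-2)^2 = 4
|a|^2 * |b|^2 = 42 * 26 = 1092
Result = 4 - 1092 = -1088


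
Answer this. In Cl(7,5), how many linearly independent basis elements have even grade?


Even subalgebra dimension = 2^(n-1)
n = 7 + 5 = 12
2^(12 - 1) = 2^11 = 2048
Verification: sum of C(12,k) for even k = 1 + 66 + 495 + 924 + 495 + 66 + 1 = 2048
Result = 2048


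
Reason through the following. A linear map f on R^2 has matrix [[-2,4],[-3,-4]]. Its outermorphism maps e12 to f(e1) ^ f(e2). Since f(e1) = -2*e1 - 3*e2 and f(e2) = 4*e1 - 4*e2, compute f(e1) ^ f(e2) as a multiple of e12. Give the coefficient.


The outermorphism of a linear map f sends e1^e2 to f(e1)^f(e2).
f(e1) = -2*e1 - 3*e2
f(e2) = 4*e1 - 4*e2
f(e1) ^ f(e2) = (-2*e1 - 3*e2) ^ (4*e1 - 4*e2)
= (-2)*(-4)*e12 + (-3)*4*e21
= (8 - (-12))*e12
= 20*e12
Coefficient = 20


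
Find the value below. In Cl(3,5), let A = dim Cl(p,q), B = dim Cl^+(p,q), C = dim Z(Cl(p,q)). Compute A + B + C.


n = 3 + 5 = 8
Total dim = 2^8 = 256
Even subalgebra dim = 2^7 = 128
n is even, so center dim = 1
Sum = 256 + 128 + 1 = 385


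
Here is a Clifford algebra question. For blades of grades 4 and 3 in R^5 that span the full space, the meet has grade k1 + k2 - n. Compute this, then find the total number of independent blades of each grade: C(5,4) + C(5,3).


Meet grade = grade(A) + grade(B) - n
= 4 + 3 - 5 = 2
C(5,4) = 5
C(5,3) = 10
dim_A + dim_B = 5 + 10 = 15


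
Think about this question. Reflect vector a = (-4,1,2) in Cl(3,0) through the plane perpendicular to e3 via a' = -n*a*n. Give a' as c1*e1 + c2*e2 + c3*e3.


Reflection formula: a' = -n*a*n, with n = e3 (unit vector, n^2 = 1).
For reflection through hyperplane perp to e3:
The component along e3 flips sign, others stay.
a = (-4, 1, 2)
a' = (-4, 1, -2)
a' = -4*e1 + 1*e2 - 2*e3


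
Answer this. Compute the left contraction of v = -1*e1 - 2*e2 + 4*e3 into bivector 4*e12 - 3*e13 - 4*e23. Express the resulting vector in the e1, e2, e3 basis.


Left contraction v _| B = <vB>_1 (grade-1 part of the geometric product vB).
Using e1_|e12 = e2, e2_|e12 = -e1, e1_|e13 = e3, e3_|e13 = -e1, e2_|e23 = e3, e3_|e23 = -e2:
e1 coeff: -v2*b12 - v3*b13 = -(-2)*(4) - (4)*(-3) = 20
e2 coeff: v1*b12 - v3*b23 = (-1)*(4) - (4)*(-4) = 12
e3 coeff: v1*b13 + v2*b23 = (-1)*(-3) + (-2)*(-4) = 11
v _| B = 20*e1 + 12*e2 + 11*e3


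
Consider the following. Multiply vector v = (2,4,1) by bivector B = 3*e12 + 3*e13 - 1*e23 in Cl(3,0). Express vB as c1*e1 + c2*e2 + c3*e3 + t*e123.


vB has grade-1 (vector) and grade-3 (trivector) parts: vB = (v _| B) + (v ^ B).
Vector part <vB>_1:
  e1: -v2*b12 - v3*b13 = -(4)*(3) - (1)*(3) = -15
  e2: v1*b12 - v3*b23 = (2)*(3) - (1)*(-1) = 7
  e3: v1*b13 + v2*b23 = (2)*(3) + (4)*(-1) = 2
Trivector part <vB>_3:
  e123: v1*b23 - v2*b13 + v3*b12 = (2)*(-1) - (4)*(3) + (1)*(3) = -11
vB = -15*e1 + 7*e2 + 2*e3 - 11*e123


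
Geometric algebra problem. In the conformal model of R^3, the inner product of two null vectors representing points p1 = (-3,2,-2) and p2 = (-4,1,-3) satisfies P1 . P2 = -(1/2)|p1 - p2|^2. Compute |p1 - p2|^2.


p1 - p2 = (1, 1, 1)
|p1 - p2|^2 = 1^2 + 1^2 + 1^2
= 1 + 1 + 1
= 3


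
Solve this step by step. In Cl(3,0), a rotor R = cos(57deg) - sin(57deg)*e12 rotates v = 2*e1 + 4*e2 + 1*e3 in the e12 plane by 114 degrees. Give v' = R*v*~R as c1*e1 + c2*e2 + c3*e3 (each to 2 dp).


Rotor R = cos(57deg) - sin(57deg)*e12
Rotation angle theta = 2 * 57 = 114 degrees in the e12 plane (e1 -> e2).
The component perpendicular to the plane (e3) is invariant: v'_3 = v3 = 1.00
cos(114deg) = -0.4067, sin(114deg) = 0.9135
v'_1 = v1*cos(theta) - v2*sin(theta) = 2*(-0.4067) - 4*0.9135 = -4.47
v'_2 = v1*sin(theta) + v2*cos(theta) = 2*0.9135 + 4*(-0.4067) = 0.20
v' = -4.47*e1 + 0.20*e2 + 1.00*e3


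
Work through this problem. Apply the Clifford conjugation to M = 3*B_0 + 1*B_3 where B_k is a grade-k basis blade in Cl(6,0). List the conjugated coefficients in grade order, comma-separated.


Clifford conjugate sign for grade k: (-1)^(k(k+1)/2)
Grade 0: (-1)^(0*1/2) = (-1)^0 = 1, coeff 3 -> 3
Grade 3: (-1)^(3*4/2) = (-1)^6 = 1, coeff 1 -> 1
Conjugated coefficients: 3, 1


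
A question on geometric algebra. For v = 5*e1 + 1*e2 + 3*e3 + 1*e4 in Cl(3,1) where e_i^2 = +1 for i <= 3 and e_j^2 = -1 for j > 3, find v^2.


v^2 = sum of c_i^2 * e_i^2
Positive signature terms (e_i^2 = +1): 5^2 + 1^2 + 3^2 = 35
Negative signature terms (e_j^2 = -1): 1^2 = 1
v^2 = 35 - 1 = 34


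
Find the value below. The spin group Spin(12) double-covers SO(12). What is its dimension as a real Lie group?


Spin(n) double-covers SO(n); both have Lie algebra so(n) of dimension n(n-1)/2.
n = 12
n(n-1) = 12 * 11 = 132
dim Spin(12) = 132/2 = 66


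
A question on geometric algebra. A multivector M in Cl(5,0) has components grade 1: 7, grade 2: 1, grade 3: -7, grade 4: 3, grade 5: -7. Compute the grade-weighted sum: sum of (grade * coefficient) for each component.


Grade-weighted sum = sum of grade_k * coefficient_k
1*7 = 7
2*1 = 2
3*(-7) = -21
4*3 = 12
5*(-7) = -35
Total = 7 + 2 + (-21) + 12 + (-35) = -35


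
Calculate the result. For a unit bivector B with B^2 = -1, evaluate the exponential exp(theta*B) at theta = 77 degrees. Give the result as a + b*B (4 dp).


For a unit bivector B with B^2 = -1, the exponential series gives
e^(theta*B) = cos(theta) + sin(theta)*B (the GA analogue of Euler's formula).
theta = 77 degrees = 1.343904 rad
cos(77 deg) = 0.2250
sin(77 deg) = 0.9744
exp(theta*B) = 0.2250 + 0.9744*B


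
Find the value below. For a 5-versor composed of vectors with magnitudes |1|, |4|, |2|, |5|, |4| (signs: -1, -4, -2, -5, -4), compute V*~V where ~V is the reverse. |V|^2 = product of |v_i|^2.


Each vector v_i has |v_i|^2 = s_i^2
Squared scales: (-1)^2 = 1, (-4)^2 = 16, (-2)^2 = 4, (-5)^2 = 25, (-4)^2 = 16
|V|^2 = 1 * 16 * 4 * 25 * 16
= 25600


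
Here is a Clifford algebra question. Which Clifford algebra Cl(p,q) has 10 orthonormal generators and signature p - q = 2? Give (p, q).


We need p + q = 10 and p - q = 2.
Adding: 2p = 10 + 2 = 12, so p = 6.
Then q = 10 - 6 = 4.
(p, q) = (6, 4)


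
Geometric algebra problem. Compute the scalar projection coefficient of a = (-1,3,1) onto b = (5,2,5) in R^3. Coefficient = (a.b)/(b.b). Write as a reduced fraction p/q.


Projection coefficient = (a . b) / (b . b)
a . b = (-1)*5 + 3*2 + 1*5
= -5 + 6 + 5 = 6
b . b = 5^2 + 2^2 + 5^2
= 25 + 4 + 25 = 54
Coefficient = 6/54
In lowest terms: 1/9


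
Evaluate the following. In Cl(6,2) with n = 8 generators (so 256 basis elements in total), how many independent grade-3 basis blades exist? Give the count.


Number of grade-k basis blades in Cl(p,q) with n = p + q is C(n, k).
n = 6 + 2 = 8
C(8, 3) = 8! / (3! * 5!)
= 40320 / (6 * 120)
= 56


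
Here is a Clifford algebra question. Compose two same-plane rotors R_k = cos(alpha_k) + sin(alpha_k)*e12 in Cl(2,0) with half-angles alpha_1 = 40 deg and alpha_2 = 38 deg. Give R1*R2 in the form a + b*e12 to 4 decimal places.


Same-plane rotors commute and their half-angles add:
R1*R2 = cos(a1 + a2) + sin(a1 + a2)*e12.
a1 + a2 = 40 + 38 = 78 deg
cos(78 deg) = 0.2079
sin(78 deg) = 0.9781
R1*R2 = 0.2079 + 0.9781*e12


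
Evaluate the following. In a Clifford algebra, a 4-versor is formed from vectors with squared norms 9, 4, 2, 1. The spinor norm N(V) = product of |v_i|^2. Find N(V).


Spinor norm N(V) = |v1|^2 * |v2|^2 * ... * |v4|^2
= 9 * 4 * 2 * 1
Running product: 9, 36, 72, 72
N(V) = 72


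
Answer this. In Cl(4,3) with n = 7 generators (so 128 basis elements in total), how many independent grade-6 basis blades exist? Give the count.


Number of grade-k basis blades in Cl(p,q) with n = p + q is C(n, k).
n = 4 + 3 = 7
C(7, 6) = 7! / (6! * 1!)
= 5040 / (720 * 1)
= 7


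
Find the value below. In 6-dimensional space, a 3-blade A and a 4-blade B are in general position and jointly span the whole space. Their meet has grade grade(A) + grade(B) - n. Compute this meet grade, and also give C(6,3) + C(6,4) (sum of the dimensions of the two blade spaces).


Meet grade = grade(A) + grade(B) - n
= 3 + 4 - 6 = 1
C(6,3) = 20
C(6,4) = 15
dim_A + dim_B = 20 + 15 = 35


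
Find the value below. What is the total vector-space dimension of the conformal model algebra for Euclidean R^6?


The conformal model of R^6 uses Cl(7,1): the 6 Euclidean generators plus two extra orthogonal generators e+ (e+^2 = +1) and e- (e-^2 = -1), from which the null vectors e0, einf are built.
Number of generators m = 6 + 2 = 8.
dim Cl(p,q) = 2^m = 2^8 = 256


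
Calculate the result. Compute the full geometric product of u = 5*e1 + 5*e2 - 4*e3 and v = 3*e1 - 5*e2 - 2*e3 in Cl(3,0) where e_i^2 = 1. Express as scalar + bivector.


In Cl(3,0): e_i^2 = 1, e_ie_j = -e_je_i for i != j.
Scalar part = u . v = 5*3 + 5*(-5) + (-4)*(-2)
= 15 + (-25) + 8 = -2
e12 coeff = 5*(-5) - 5*3 = -25 - 15 = -40
e13 coeff = 5*(-2) - (-4)*3 = -10 - (-12) = 2
e23 coeff = 5*(-2) - (-4)*(-5) = -10 - 20 = -30
uv = -2 - 40*e12 + 2*e13 - 30*e23


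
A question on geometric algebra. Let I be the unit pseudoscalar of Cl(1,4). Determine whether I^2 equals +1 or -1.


The pseudoscalar I = e1...e_n (product of all n generators) of Cl(p,q) satisfies I^2 = (-1)^(q + n(n-1)/2).
p = 1, q = 4, n = p + q = 5
n(n-1)/2 = 5 * 4 / 2 = 10
Exponent = q + n(n-1)/2 = 4 + 10 = 14
I^2 = (-1)^14 = +1


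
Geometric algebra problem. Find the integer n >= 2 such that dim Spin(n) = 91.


dim Spin(n) = dim so(n) = n(n-1)/2.
Solve n(n-1)/2 = 91, i.e. n^2 - n - 182 = 0.
Discriminant = 1 + 8*91 = 729
n = (1 + sqrt(729))/2 = (1 + 27)/2 = 14


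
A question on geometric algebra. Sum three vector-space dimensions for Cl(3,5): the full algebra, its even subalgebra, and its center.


n = 3 + 5 = 8
Total dim = 2^8 = 256
Even subalgebra dim = 2^7 = 128
n is even, so center dim = 1
Sum = 256 + 128 + 1 = 385


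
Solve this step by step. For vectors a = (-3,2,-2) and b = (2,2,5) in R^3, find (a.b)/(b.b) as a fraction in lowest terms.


Projection coefficient = (a . b) / (b . b)
a . b = (-3)*2 + 2*2 + (-2)*5
= -6 + 4 + (-10) = -12
b . b = 2^2 + 2^2 + 5^2
= 4 + 4 + 25 = 33
Coefficient = -12/33
In lowest terms: -4/11


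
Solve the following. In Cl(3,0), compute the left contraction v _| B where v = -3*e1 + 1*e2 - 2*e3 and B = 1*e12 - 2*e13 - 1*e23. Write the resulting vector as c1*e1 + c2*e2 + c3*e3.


Left contraction v _| B = <vB>_1 (grade-1 part of the geometric product vB).
Using e1_|e12 = e2, e2_|e12 = -e1, e1_|e13 = e3, e3_|e13 = -e1, e2_|e23 = e3, e3_|e23 = -e2:
e1 coeff: -v2*b12 - v3*b13 = -(1)*(1) - (-2)*(-2) = -5
e2 coeff: v1*b12 - v3*b23 = (-3)*(1) - (-2)*(-1) = -5
e3 coeff: v1*b13 + v2*b23 = (-3)*(-2) + (1)*(-1) = 5
v _| B = -5*e1 - 5*e2 + 5*e3


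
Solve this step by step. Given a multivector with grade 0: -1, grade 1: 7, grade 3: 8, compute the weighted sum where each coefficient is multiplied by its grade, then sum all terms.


Grade-weighted sum = sum of grade_k * coefficient_k
0*(-1) = 0
1*7 = 7
3*8 = 24
Total = 0 + 7 + 24 = 31


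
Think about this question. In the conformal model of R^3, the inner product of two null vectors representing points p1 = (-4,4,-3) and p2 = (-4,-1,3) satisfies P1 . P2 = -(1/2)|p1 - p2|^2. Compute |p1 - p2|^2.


p1 - p2 = (0, 5, -6)
|p1 - p2|^2 = 0^2 + 5^2 + (-6)^2
= 0 + 25 + 36
= 61


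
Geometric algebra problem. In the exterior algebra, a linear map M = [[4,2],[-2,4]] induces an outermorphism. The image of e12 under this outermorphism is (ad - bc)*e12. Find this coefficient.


The outermorphism of a linear map f sends e1^e2 to f(e1)^f(e2).
f(e1) = 4*e1 - 2*e2
f(e2) = 2*e1 + 4*e2
f(e1) ^ f(e2) = (4*e1 - 2*e2) ^ (2*e1 + 4*e2)
= 4*4*e12 + (-2)*2*e21
= (16 - (-4))*e12
= 20*e12
Coefficient = 20


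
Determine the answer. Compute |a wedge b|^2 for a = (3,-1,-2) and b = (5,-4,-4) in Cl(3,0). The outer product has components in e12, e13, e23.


a wedge b = (a1*b2 - a2*b1)*e12 + (a1*b3 - a3*b1)*e13 + (a2*b3 - a3*b2)*e23
e12 coeff: 3*(-4) - (-1)*5 = -12 - (-5) = -7
e13 coeff: 3*(-4) - (-2)*5 = -12 - (-10) = -2
e23 coeff: (-1)*(-4) - (-2)*(-4) = 4 - 8 = -4
|a wedge b|^2 = (-7)^2 + (-2)^2 + (-4)^2
= 49 + 4 + 16
= 69


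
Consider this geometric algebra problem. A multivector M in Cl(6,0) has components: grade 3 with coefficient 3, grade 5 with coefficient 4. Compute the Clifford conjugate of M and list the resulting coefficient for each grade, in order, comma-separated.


Clifford conjugate sign for grade k: (-1)^(k(k+1)/2)
Grade 3: (-1)^(3*4/2) = (-1)^6 = 1, coeff 3 -> 3
Grade 5: (-1)^(5*6/2) = (-1)^15 = -1, coeff 4 -> -4
Conjugated coefficients: 3, -4


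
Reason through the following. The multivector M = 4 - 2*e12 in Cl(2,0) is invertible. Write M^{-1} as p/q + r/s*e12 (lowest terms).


M = 4 - 2*e12, where e12^2 = -1.
Since M commutes with its reverse ~M = a - b*e12, M * ~M = a^2 - b^2*e12^2 = a^2 + b^2.
So M^{-1} = ~M / (a^2 + b^2) = (a - b*e12)/(a^2 + b^2).
a^2 + b^2 = 16 + 4 = 20
Scalar part = 4/20 = 1/5
Bivector coeff = 2/20 = 1/10
M^{-1} = 1/5 + 1/10*e12


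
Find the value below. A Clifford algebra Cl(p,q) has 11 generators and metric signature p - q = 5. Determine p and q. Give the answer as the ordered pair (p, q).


We need p + q = 11 and p - q = 5.
Adding: 2p = 11 + 5 = 16, so p = 8.
Then q = 11 - 8 = 3.
(p, q) = (8, 3)


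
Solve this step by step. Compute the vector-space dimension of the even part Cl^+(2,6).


Even subalgebra dimension = 2^(n-1)
n = 2 + 6 = 8
2^(8 - 1) = 2^7 = 128
Verification: sum of C(8,k) for even k = 1 + 28 + 70 + 28 + 1 = 128
Result = 128


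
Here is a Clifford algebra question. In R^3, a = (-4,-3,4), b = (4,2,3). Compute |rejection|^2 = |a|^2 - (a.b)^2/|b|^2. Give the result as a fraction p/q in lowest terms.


|a|^2 = (-4)^2 + (-3)^2 + 4^2 = 41
|b|^2 = 4^2 + 2^2 + 3^2 = 29
a . b = (-4)*4 + (-3)*2 + 4*3 = -10
(a.b)^2 = (-10)^2 = 100
|rej|^2 = 41 - 100/29
= (1189 - 100)/29
= 1089/29
In lowest terms: 1089/29


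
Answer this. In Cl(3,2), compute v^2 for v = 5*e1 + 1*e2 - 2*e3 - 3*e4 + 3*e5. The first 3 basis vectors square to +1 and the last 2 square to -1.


v^2 = sum of c_i^2 * e_i^2
Positive signature terms (e_i^2 = +1): 5^2 + 1^2 + (-2)^2 = 30
Negative signature terms (e_j^2 = -1): (-3)^2 + 3^2 = 18
v^2 = 30 - 18 = 12


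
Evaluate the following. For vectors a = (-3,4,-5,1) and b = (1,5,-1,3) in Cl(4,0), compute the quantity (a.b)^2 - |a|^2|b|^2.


a . b = (-3)*1 + 4*5 + (-5)*(-1) + 1*3
= -3 + 20 + 5 + 3 = 25
|a|^2 = (-3)^2 + 4^2 + (-5)^2 + 1^2 = 51
|b|^2 = 1^2 + 5^2 + (-1)^2 + 3^2 = 36
(a.b)^2 = 25^2 = 625
|a|^2 * |b|^2 = 51 * 36 = 1836
Result = 625 - 1836 = -1211


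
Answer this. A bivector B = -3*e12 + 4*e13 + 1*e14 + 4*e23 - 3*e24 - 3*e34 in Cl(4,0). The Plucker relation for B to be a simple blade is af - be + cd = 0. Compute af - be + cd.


Plucker relation: af - be + cd
a*f = (-3)*(-3) = 9
b*e = 4*(-3) = -12
c*d = 1*4 = 4
af - be + cd = 9 - (-12) + 4
= 25


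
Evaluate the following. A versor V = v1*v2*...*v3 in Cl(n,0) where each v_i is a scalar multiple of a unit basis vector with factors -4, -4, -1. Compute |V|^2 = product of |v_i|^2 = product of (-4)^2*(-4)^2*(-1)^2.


Each vector v_i has |v_i|^2 = s_i^2
Squared scales: (-4)^2 = 16, (-4)^2 = 16, (-1)^2 = 1
|V|^2 = 16 * 16 * 1
= 256


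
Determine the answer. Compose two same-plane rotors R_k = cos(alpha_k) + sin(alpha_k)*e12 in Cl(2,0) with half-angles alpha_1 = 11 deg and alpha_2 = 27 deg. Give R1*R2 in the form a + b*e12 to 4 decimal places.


Same-plane rotors commute and their half-angles add:
R1*R2 = cos(a1 + a2) + sin(a1 + a2)*e12.
a1 + a2 = 11 + 27 = 38 deg
cos(38 deg) = 0.7880
sin(38 deg) = 0.6157
R1*R2 = 0.7880 + 0.6157*e12


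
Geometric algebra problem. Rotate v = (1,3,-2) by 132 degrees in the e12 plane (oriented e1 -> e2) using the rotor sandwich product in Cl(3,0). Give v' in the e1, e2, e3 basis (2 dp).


Rotor R = cos(66deg) - sin(66deg)*e12
Rotation angle theta = 2 * 66 = 132 degrees in the e12 plane (e1 -> e2).
The component perpendicular to the plane (e3) is invariant: v'_3 = v3 = -2.00
cos(132deg) = -0.6691, sin(132deg) = 0.7431
v'_1 = v1*cos(theta) - v2*sin(theta) = 1*(-0.6691) - 3*0.7431 = -2.90
v'_2 = v1*sin(theta) + v2*cos(theta) = 1*0.7431 + 3*(-0.6691) = -1.26
v' = -2.90*e1 - 1.26*e2 - 2.00*e3


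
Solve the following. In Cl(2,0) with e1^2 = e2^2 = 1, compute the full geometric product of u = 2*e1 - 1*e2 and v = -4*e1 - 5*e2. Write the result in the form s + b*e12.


Expand: (2*e1 - 1*e2)(-4*e1 - 5*e2)
= 2*(-4)*e1e1 + 2*(-5)*e1e2 + (-1)*(-4)*e2e1 + (-1)*(-5)*e2e2
Using e1^2 = e2^2 = 1, e2e1 = -e1e2:
Scalar part s = 2*(-4) + (-1)*(-5) = -8 + 5 = -3
Bivector part b = 2*(-5) - (-1)*(-4) = -10 - 4 = -14
uv = -3 - 14*e12


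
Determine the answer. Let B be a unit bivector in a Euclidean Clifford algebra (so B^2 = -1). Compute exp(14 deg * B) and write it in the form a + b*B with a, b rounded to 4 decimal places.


For a unit bivector B with B^2 = -1, the exponential series gives
e^(theta*B) = cos(theta) + sin(theta)*B (the GA analogue of Euler's formula).
theta = 14 degrees = 0.244346 rad
cos(14 deg) = 0.9703
sin(14 deg) = 0.2419
exp(theta*B) = 0.9703 + 0.2419*B


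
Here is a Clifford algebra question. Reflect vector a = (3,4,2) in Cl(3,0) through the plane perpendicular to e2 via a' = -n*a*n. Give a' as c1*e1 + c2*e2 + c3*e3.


Reflection formula: a' = -n*a*n, with n = e2 (unit vector, n^2 = 1).
For reflection through hyperplane perp to e2:
The component along e2 flips sign, others stay.
a = (3, 4, 2)
a' = (3, -4, 2)
a' = 3*e1 - 4*e2 + 2*e3


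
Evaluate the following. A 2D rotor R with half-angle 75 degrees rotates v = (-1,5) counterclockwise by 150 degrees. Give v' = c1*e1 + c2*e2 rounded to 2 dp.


Rotor R = cos(75deg) - sin(75deg)*e12
Rotation angle theta = 2 * 75 = 150 degrees
v' = R*v*~R rotates v by theta.
cos(150deg) = -0.8660, sin(150deg) = 0.5000
v'_1 = -1*cos(150deg) - 5*sin(150deg)
= -1*(-0.8660) - 5*0.5000
= -1.63
v'_2 = -1*sin(150deg) + 5*cos(150deg)
= -1*0.5000 + 5*(-0.8660)
= -4.83
v' = -1.63*e1 - 4.83*e2


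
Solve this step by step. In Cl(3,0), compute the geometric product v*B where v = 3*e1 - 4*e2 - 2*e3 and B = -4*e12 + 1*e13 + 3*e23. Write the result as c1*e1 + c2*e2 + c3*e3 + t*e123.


vB has grade-1 (vector) and grade-3 (trivector) parts: vB = (v _| B) + (v ^ B).
Vector part <vB>_1:
  e1: -v2*b12 - v3*b13 = -(-4)*(-4) - (-2)*(1) = -14
  e2: v1*b12 - v3*b23 = (3)*(-4) - (-2)*(3) = -6
  e3: v1*b13 + v2*b23 = (3)*(1) + (-4)*(3) = -9
Trivector part <vB>_3:
  e123: v1*b23 - v2*b13 + v3*b12 = (3)*(3) - (-4)*(1) + (-2)*(-4) = 21
vB = -14*e1 - 6*e2 - 9*e3 + 21*e123


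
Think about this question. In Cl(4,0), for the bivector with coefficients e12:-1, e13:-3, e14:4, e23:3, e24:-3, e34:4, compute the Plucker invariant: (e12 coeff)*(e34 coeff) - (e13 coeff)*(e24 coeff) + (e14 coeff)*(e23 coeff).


Plucker relation: af - be + cd
a*f = (-1)*4 = -4
b*e = (-3)*(-3) = 9
c*d = 4*3 = 12
af - be + cd = -4 - 9 + 12
= -1


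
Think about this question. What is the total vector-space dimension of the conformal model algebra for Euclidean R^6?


The conformal model of R^6 uses Cl(7,1): the 6 Euclidean generators plus two extra orthogonal generators e+ (e+^2 = +1) and e- (e-^2 = -1), from which the null vectors e0, einf are built.
Number of generators m = 6 + 2 = 8.
dim Cl(p,q) = 2^m = 2^8 = 256


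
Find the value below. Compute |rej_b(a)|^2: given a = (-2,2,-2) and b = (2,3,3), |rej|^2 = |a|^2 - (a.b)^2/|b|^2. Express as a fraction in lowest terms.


|a|^2 = (-2)^2 + 2^2 + (-2)^2 = 12
|b|^2 = 2^2 + 3^2 + 3^2 = 22
a . b = (-2)*2 + 2*3 + (-2)*3 = -4
(a.b)^2 = (-4)^2 = 16
|rej|^2 = 12 - 16/22
= (264 - 16)/22
= 248/22
In lowest terms: 124/11


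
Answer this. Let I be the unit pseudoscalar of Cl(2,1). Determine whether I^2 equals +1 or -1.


The pseudoscalar I = e1...e_n (product of all n generators) of Cl(p,q) satisfies I^2 = (-1)^(q + n(n-1)/2).
p = 2, q = 1, n = p + q = 3
n(n-1)/2 = 3 * 2 / 2 = 3
Exponent = q + n(n-1)/2 = 1 + 3 = 4
I^2 = (-1)^4 = +1


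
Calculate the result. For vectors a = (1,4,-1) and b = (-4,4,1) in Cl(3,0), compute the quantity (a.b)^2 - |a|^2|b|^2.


a . b = 1*(-4) + 4*4 + (-1)*1
= -4 + 16 + (-1) = 11
|a|^2 = 1^2 + 4^2 + (-1)^2 = 18
|b|^2 = (-4)^2 + 4^2 + 1^2 = 33
(a.b)^2 = 11^2 = 121
|a|^2 * |b|^2 = 18 * 33 = 594
Result = 121 - 594 = -473
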